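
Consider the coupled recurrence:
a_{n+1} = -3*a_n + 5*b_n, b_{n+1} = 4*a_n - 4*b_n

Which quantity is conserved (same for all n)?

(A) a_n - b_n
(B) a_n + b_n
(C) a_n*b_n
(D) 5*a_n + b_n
B

Replace a_n by a_{n+1} = -3*a_n + 5*b_n and b_n by b_{n+1} = 4*a_n - 4*b_n in each option and simplify:
(A) a_n - b_n  ->  (-3*a_n + 5*b_n) - (4*a_n - 4*b_n) = -7*a_n + 9*b_n   [not conserved]
(B) a_n + b_n  ->  (-3*a_n + 5*b_n) + (4*a_n - 4*b_n) = a_n + b_n   [conserved]
(C) a_n*b_n  ->  (-3*a_n + 5*b_n)*(4*a_n - 4*b_n) = -12*a_n^2 + 32*a_n*b_n - 20*b_n^2   [not conserved]
(D) 5*a_n + b_n  ->  5*(-3*a_n + 5*b_n) + (4*a_n - 4*b_n) = -11*a_n + 21*b_n   [not conserved]

Only (B) a_n + b_n returns to itself after one step, so it is the conserved quantity.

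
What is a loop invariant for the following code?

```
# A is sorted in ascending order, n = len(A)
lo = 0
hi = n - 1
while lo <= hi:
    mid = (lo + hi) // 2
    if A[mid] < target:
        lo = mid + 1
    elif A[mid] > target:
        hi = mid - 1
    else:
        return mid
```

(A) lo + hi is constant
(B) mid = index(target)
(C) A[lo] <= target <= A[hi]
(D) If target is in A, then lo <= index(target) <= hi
D

A loop invariant must hold before the first iteration and be re-established by every execution of the body.

(D) If target is in A, then lo <= index(target) <= hi: Before the loop [lo, hi] = [0, n-1] covers every index. When A[mid] < target, sortedness puts target strictly to the right of mid, so setting lo = mid + 1 keeps index(target) in [lo, hi]; symmetrically for hi = mid - 1. Hence 'if target is in A then lo <= index(target) <= hi' holds after every iteration, and when lo > hi it proves target is absent.

The other options fail:
(A) lo + hi is constant: each iteration moves exactly one of lo, hi, so lo + hi changes (e.g. 0 + (n-1) becomes (mid+1) + (n-1)).
(B) mid = index(target): mid is just the current probe; it equals index(target) only on the iteration that returns.
(C) A[lo] <= target <= A[hi]: fails when target is not in A (e.g. target < A[0] already violates it before the loop), so it is not maintained in general.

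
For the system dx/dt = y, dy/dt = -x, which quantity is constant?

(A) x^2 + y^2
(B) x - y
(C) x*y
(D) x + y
A

A first integral I satisfies dI/dt = 0 along every solution. Differentiate each option and use the equation of motion:
(A) d/dt[x^2 + y^2] = 2x*dx/dt + 2y*dy/dt = 2x*y + 2y*(-x) = 0
(B) d/dt[x - y] = y - (-x) = x + y, not identically 0
(C) d/dt[x*y] = (dx/dt)y + x(dy/dt) = y^2 - x^2, not identically 0
(D) d/dt[x + y] = y + (-x) = y - x, not identically 0

Only (A) has zero time-derivative. So x^2 + y^2 (the squared radius; trajectories are circles) is the conserved quantity.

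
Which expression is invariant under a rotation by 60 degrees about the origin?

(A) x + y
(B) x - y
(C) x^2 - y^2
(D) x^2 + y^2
D

A rotation by 60 degrees sends (x, y) to (x/2 - sqrt(3)y/2, sqrt(3)x/2 + y/2).
Substitute the transformed coordinates into each option and compare with the original:
(A) x + y  ->  (x/2 - sqrt(3)y/2) + (sqrt(3)x/2 + y/2) = x/2 + sqrt(3)x/2 - sqrt(3)y/2 + y/2   [differs from x + y: not invariant]
(B) x - y  ->  (x/2 - sqrt(3)y/2) - (sqrt(3)x/2 + y/2) = -sqrt(3)x/2 + x/2 - sqrt(3)y/2 - y/2   [differs from x - y: not invariant]
(C) x^2 - y^2  ->  (x/2 - sqrt(3)y/2)^2 - (sqrt(3)x/2 + y/2)^2 = -x^2/2 - sqrt(3)xy + y^2/2   [differs from x^2 - y^2: not invariant]
(D) x^2 + y^2  ->  (x/2 - sqrt(3)y/2)^2 + (sqrt(3)x/2 + y/2)^2 = x^2 + y^2   [equals x^2 + y^2: invariant]

Only option (D), x^2 + y^2, is unchanged by the transformation.
Geometrically, x^2 + y^2 is the squared distance from the origin, which every rotation about the origin preserves.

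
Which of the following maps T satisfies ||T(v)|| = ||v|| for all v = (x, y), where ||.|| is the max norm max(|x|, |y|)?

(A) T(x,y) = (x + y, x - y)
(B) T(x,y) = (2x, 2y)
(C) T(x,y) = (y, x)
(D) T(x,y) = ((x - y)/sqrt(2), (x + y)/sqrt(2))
C

A transformation preserves a norm if ||T(v)|| = ||v|| for every v; a single vector where the norm changes rules an option out.

(A) T(x,y) = (x + y, x - y): v = (1, 1) has norm max(|1|, |1|) = 1, but T(v) = (2, 0) has norm 2 -- not preserved.
(B) T(x,y) = (2x, 2y): v = (1, 0) has norm max(|1|, |0|) = 1, but T(v) = (2, 0) has norm 2 -- not preserved.
(C) T(x,y) = (y, x): preserves the norm -- it only permutes the coordinates and/or flips signs, which leaves max(|x|, |y|) unchanged.
(D) T(x,y) = ((x - y)/sqrt(2), (x + y)/sqrt(2)): v = (1, 0) has norm max(|1|, |0|) = 1, but T(v) = (sqrt(2)/2, sqrt(2)/2) has norm sqrt(2)/2 -- not preserved.

Therefore the answer is (C).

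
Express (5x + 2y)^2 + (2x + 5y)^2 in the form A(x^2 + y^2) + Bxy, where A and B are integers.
29(x^2 + y^2) + 40xy

Expanding: (5x + 2y)^2 = 25x^2 + 20xy + 4y^2
(2x + 5y)^2 = 4x^2 + 20xy + 25y^2
Sum = (25+4)(x^2+y^2) + 40xy = 29(x^2 + y^2) + 40xy
This is symmetric in x and y.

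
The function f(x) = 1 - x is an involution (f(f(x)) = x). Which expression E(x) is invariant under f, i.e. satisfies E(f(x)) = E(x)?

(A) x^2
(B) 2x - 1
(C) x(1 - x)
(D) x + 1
C

Replace x by f(x) = 1 - x in each option and simplify. As a quick numerical cross-check, also compare E(5) with E(f(5)) = E(-4).

(A) x^2  ->  (1 - x)^2 = (x - 1)^2; check: E(5) = 25 but E(-4) = 16.   [not invariant]
(B) 2x - 1  ->  2(1 - x) - 1 = 1 - 2x; check: E(5) = 9 but E(-4) = -9.   [not invariant]
(C) x(1 - x)  ->  (1 - x)(1 - (1 - x)), which simplifies back to x(1 - x); check: E(5) = -20, E(-4) = -20.   [invariant]
(D) x + 1  ->  (1 - x) + 1 = 2 - x; check: E(5) = 6 but E(-4) = -3.   [not invariant]

Only (C) is unchanged. E is symmetric under swapping x with f(x) = 1 - x, which is exactly what an involution does.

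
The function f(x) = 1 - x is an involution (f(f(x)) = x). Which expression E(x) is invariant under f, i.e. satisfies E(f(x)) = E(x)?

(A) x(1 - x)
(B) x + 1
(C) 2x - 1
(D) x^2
A

Replace x by f(x) = 1 - x in each option and simplify. As a quick numerical cross-check, also compare E(5) with E(f(5)) = E(-4).

(A) x(1 - x)  ->  (1 - x)(1 - (1 - x)), which simplifies back to x(1 - x); check: E(5) = -20, E(-4) = -20.   [invariant]
(B) x + 1  ->  (1 - x) + 1 = 2 - x; check: E(5) = 6 but E(-4) = -3.   [not invariant]
(C) 2x - 1  ->  2(1 - x) - 1 = 1 - 2x; check: E(5) = 9 but E(-4) = -9.   [not invariant]
(D) x^2  ->  (1 - x)^2 = (x - 1)^2; check: E(5) = 25 but E(-4) = 16.   [not invariant]

Only (A) is unchanged. E is symmetric under swapping x with f(x) = 1 - x, which is exactly what an involution does.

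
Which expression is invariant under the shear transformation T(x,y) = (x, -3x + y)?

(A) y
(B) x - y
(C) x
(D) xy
C

Under the shear T(x,y) = (x, -3x + y):
Substitute the transformed coordinates into each option and compare with the original:
(A) y  ->  (-3x + y) = -3x + y   [differs from y: not invariant]
(B) x - y  ->  (x) - (-3x + y) = 4x - y   [differs from x - y: not invariant]
(C) x  ->  (x) = x   [equals x: invariant]
(D) xy  ->  (x)(-3x + y) = -3x^2 + xy   [differs from xy: not invariant]

Only option (C), x, is unchanged by the transformation.
A vertical shear moves points parallel to the y-axis, so the x-coordinate (and any function of x alone) is unchanged.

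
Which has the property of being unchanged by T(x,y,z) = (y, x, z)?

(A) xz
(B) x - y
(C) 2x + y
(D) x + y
D

Apply T(x,y,z) = (y, x, z) to each option, i.e. replace (x, y, z) by the transformed coordinates.
Substitute the transformed coordinates into each option and compare with the original:
(A) xz  ->  (y)(z) = yz   [differs from xz: not invariant]
(B) x - y  ->  (y) - (x) = -x + y   [differs from x - y: not invariant]
(C) 2x + y  ->  2(y) + (x) = x + 2y   [differs from 2x + y: not invariant]
(D) x + y  ->  (y) + (x) = x + y   [equals x + y: invariant]

Only option (D), x + y, is unchanged by the transformation.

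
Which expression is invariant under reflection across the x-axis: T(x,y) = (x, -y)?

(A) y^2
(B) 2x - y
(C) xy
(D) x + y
A

The map is reflection across the x-axis: T(x,y) = (x, -y).
Substitute the transformed coordinates into each option and compare with the original:
(A) y^2  ->  (-y)^2 = y^2   [equals y^2: invariant]
(B) 2x - y  ->  2(x) - (-y) = 2x + y   [differs from 2x - y: not invariant]
(C) xy  ->  (x)(-y) = -xy   [differs from xy: not invariant]
(D) x + y  ->  (x) + (-y) = x - y   [differs from x + y: not invariant]

Only option (A), y^2, is unchanged by the transformation.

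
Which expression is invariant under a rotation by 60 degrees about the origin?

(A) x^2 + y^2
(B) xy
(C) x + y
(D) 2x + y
A

A rotation by 60 degrees sends (x, y) to (x/2 - sqrt(3)y/2, sqrt(3)x/2 + y/2).
Substitute the transformed coordinates into each option and compare with the original:
(A) x^2 + y^2  ->  (x/2 - sqrt(3)y/2)^2 + (sqrt(3)x/2 + y/2)^2 = x^2 + y^2   [equals x^2 + y^2: invariant]
(B) xy  ->  (x/2 - sqrt(3)y/2)(sqrt(3)x/2 + y/2) = sqrt(3)x^2/4 - xy/2 - sqrt(3)y^2/4   [differs from xy: not invariant]
(C) x + y  ->  (x/2 - sqrt(3)y/2) + (sqrt(3)x/2 + y/2) = x/2 + sqrt(3)x/2 - sqrt(3)y/2 + y/2   [differs from x + y: not invariant]
(D) 2x + y  ->  2(x/2 - sqrt(3)y/2) + (sqrt(3)x/2 + y/2) = sqrt(3)x/2 + x - sqrt(3)y + y/2   [differs from 2x + y: not invariant]

Only option (A), x^2 + y^2, is unchanged by the transformation.
Geometrically, x^2 + y^2 is the squared distance from the origin, which every rotation about the origin preserves.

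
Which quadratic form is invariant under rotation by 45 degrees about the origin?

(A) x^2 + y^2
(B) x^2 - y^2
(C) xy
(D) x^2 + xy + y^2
A

Rotation by 45 degrees sends (x, y) to (sqrt(2)x/2 - sqrt(2)y/2, sqrt(2)x/2 + sqrt(2)y/2).
Substitute the transformed coordinates into each option and compare with the original:
(A) x^2 + y^2  ->  (sqrt(2)x/2 - sqrt(2)y/2)^2 + (sqrt(2)x/2 + sqrt(2)y/2)^2 = x^2 + y^2   [equals x^2 + y^2: invariant]
(B) x^2 - y^2  ->  (sqrt(2)x/2 - sqrt(2)y/2)^2 - (sqrt(2)x/2 + sqrt(2)y/2)^2 = -2xy   [differs from x^2 - y^2: not invariant]
(C) xy  ->  (sqrt(2)x/2 - sqrt(2)y/2)(sqrt(2)x/2 + sqrt(2)y/2) = x^2/2 - y^2/2   [differs from xy: not invariant]
(D) x^2 + xy + y^2  ->  (sqrt(2)x/2 - sqrt(2)y/2)^2 + (sqrt(2)x/2 - sqrt(2)y/2)(sqrt(2)x/2 + sqrt(2)y/2) + (sqrt(2)x/2 + sqrt(2)y/2)^2 = 3x^2/2 + y^2/2   [differs from x^2 + xy + y^2: not invariant]

Only option (A), x^2 + y^2, is unchanged by the transformation.
x^2 + y^2 is the squared distance from the origin, which rotations preserve.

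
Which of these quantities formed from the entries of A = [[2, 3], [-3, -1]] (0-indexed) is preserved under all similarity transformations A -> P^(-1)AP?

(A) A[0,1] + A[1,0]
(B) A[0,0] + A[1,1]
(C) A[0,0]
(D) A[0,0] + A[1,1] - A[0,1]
B

A[0,0] + A[1,1] is the trace of A. By the cyclic property of the trace, tr(P^(-1)AP) = tr(APP^(-1)) = tr(A), so it is the same for every matrix similar to A.

The other combinations are not similarity invariants. For example, take P = [[1, 1], [1, 2]] (det P = 1), so P^(-1) = [[2, -1], [-1, 1]] and
B = P^(-1)AP = [[14, 21], [-9, -13]].
Evaluating each option on A and on B:
(A) A[0,1] + A[1,0]: 0 for A, 12 for B -> changes
(B) A[0,0] + A[1,1]: 1 for A, 1 for B -> unchanged
(C) A[0,0]: 2 for A, 14 for B -> changes
(D) A[0,0] + A[1,1] - A[0,1]: -2 for A, -20 for B -> changes

Only (B) A[0,0] + A[1,1] = 1 survives (and it does so for every P, not just this one), so it is the invariant.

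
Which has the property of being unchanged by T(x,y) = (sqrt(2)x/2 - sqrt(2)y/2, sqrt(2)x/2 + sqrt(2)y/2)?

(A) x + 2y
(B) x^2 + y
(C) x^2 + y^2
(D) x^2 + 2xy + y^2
C

An expression E(x,y) is invariant under T if E(T(x,y)) = E(x,y). Here T(x,y) = (sqrt(2)x/2 - sqrt(2)y/2, sqrt(2)x/2 + sqrt(2)y/2).
Substitute the transformed coordinates into each option and compare with the original:
(A) x + 2y  ->  (sqrt(2)x/2 - sqrt(2)y/2) + 2(sqrt(2)x/2 + sqrt(2)y/2) = 3sqrt(2)x/2 + sqrt(2)y/2   [differs from x + 2y: not invariant]
(B) x^2 + y  ->  (sqrt(2)x/2 - sqrt(2)y/2)^2 + (sqrt(2)x/2 + sqrt(2)y/2) = x^2/2 - xy + sqrt(2)x/2 + y^2/2 + sqrt(2)y/2   [differs from x^2 + y: not invariant]
(C) x^2 + y^2  ->  (sqrt(2)x/2 - sqrt(2)y/2)^2 + (sqrt(2)x/2 + sqrt(2)y/2)^2 = x^2 + y^2   [equals x^2 + y^2: invariant]
(D) x^2 + 2xy + y^2  ->  (sqrt(2)x/2 - sqrt(2)y/2)^2 + 2(sqrt(2)x/2 - sqrt(2)y/2)(sqrt(2)x/2 + sqrt(2)y/2) + (sqrt(2)x/2 + sqrt(2)y/2)^2 = 2x^2   [differs from x^2 + 2xy + y^2: not invariant]

Only option (C), x^2 + y^2, is unchanged by the transformation.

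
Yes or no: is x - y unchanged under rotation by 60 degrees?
No

Applying rotation by 60 degrees: x' = x*cos(60 degrees) - y*sin(60 degrees) = x/2 - sqrt(3)y/2, y' = x*sin(60 degrees) + y*cos(60 degrees) = sqrt(3)x/2 + y/2

Substituting into x - y:
(x/2 - sqrt(3)y/2) - (sqrt(3)x/2 + y/2)
= -sqrt(3)x/2 + x/2 - sqrt(3)y/2 - y/2

This differs from the original expression x - y, so it is NOT invariant.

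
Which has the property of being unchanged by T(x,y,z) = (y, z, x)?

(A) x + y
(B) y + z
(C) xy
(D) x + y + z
D

Apply T(x,y,z) = (y, z, x) to each option, i.e. replace (x, y, z) by the transformed coordinates.
Substitute the transformed coordinates into each option and compare with the original:
(A) x + y  ->  (y) + (z) = y + z   [differs from x + y: not invariant]
(B) y + z  ->  (z) + (x) = x + z   [differs from y + z: not invariant]
(C) xy  ->  (y)(z) = yz   [differs from xy: not invariant]
(D) x + y + z  ->  (y) + (z) + (x) = x + y + z   [equals x + y + z: invariant]

Only option (D), x + y + z, is unchanged by the transformation.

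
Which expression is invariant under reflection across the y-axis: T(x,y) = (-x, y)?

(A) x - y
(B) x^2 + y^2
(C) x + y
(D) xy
B

The map is reflection across the y-axis: T(x,y) = (-x, y).
Substitute the transformed coordinates into each option and compare with the original:
(A) x - y  ->  (-x) - (y) = -x - y   [differs from x - y: not invariant]
(B) x^2 + y^2  ->  (-x)^2 + (y)^2 = x^2 + y^2   [equals x^2 + y^2: invariant]
(C) x + y  ->  (-x) + (y) = -x + y   [differs from x + y: not invariant]
(D) xy  ->  (-x)(y) = -xy   [differs from xy: not invariant]

Only option (B), x^2 + y^2, is unchanged by the transformation.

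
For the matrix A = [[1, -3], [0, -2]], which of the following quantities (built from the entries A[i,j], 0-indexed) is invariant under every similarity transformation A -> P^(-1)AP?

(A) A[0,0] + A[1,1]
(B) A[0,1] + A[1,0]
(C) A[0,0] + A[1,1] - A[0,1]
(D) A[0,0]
A

A[0,0] + A[1,1] is the trace of A. By the cyclic property of the trace, tr(P^(-1)AP) = tr(APP^(-1)) = tr(A), so it is the same for every matrix similar to A.

The other combinations are not similarity invariants. For example, take P = [[1, 1], [1, 2]] (det P = 1), so P^(-1) = [[2, -1], [-1, 1]] and
B = P^(-1)AP = [[-2, -6], [0, 1]].
Evaluating each option on A and on B:
(A) A[0,0] + A[1,1]: -1 for A, -1 for B -> unchanged
(B) A[0,1] + A[1,0]: -3 for A, -6 for B -> changes
(C) A[0,0] + A[1,1] - A[0,1]: 2 for A, 5 for B -> changes
(D) A[0,0]: 1 for A, -2 for B -> changes

Only (A) A[0,0] + A[1,1] = -1 survives (and it does so for every P, not just this one), so it is the invariant.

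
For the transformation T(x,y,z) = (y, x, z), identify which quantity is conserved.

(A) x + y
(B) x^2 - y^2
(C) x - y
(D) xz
A

Apply T(x,y,z) = (y, x, z) to each option, i.e. replace (x, y, z) by the transformed coordinates.
Substitute the transformed coordinates into each option and compare with the original:
(A) x + y  ->  (y) + (x) = x + y   [equals x + y: invariant]
(B) x^2 - y^2  ->  (y)^2 - (x)^2 = -x^2 + y^2   [differs from x^2 - y^2: not invariant]
(C) x - y  ->  (y) - (x) = -x + y   [differs from x - y: not invariant]
(D) xz  ->  (y)(z) = yz   [differs from xz: not invariant]

Only option (A), x + y, is unchanged by the transformation.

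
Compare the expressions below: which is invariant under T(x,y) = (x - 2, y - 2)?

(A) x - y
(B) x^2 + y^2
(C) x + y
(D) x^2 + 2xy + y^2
A

An expression E(x,y) is invariant under T if E(T(x,y)) = E(x,y). Here T(x,y) = (x - 2, y - 2).
Substitute the transformed coordinates into each option and compare with the original:
(A) x - y  ->  (x - 2) - (y - 2) = x - y   [equals x - y: invariant]
(B) x^2 + y^2  ->  (x - 2)^2 + (y - 2)^2 = x^2 - 4x + y^2 - 4y + 8   [differs from x^2 + y^2: not invariant]
(C) x + y  ->  (x - 2) + (y - 2) = x + y - 4   [differs from x + y: not invariant]
(D) x^2 + 2xy + y^2  ->  (x - 2)^2 + 2(x - 2)(y - 2) + (y - 2)^2 = x^2 + 2xy - 8x + y^2 - 8y + 16   [differs from x^2 + 2xy + y^2: not invariant]

Only option (A), x - y, is unchanged by the transformation.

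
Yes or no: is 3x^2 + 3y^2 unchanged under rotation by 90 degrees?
Yes

Applying rotation by 90 degrees: x' = x*cos(90 degrees) - y*sin(90 degrees) = -y, y' = x*sin(90 degrees) + y*cos(90 degrees) = x

Substituting into 3x^2 + 3y^2:
3(-y)^2 + 3(x)^2
= 3x^2 + 3y^2

This equals the original expression 3x^2 + 3y^2, so it IS invariant.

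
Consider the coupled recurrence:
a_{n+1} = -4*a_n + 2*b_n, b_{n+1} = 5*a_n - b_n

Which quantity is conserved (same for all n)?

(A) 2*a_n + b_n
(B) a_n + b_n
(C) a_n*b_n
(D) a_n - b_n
B

Replace a_n by a_{n+1} = -4*a_n + 2*b_n and b_n by b_{n+1} = 5*a_n - b_n in each option and simplify:
(A) 2*a_n + b_n  ->  2*(-4*a_n + 2*b_n) + (5*a_n - b_n) = -3*a_n + 3*b_n   [not conserved]
(B) a_n + b_n  ->  (-4*a_n + 2*b_n) + (5*a_n - b_n) = a_n + b_n   [conserved]
(C) a_n*b_n  ->  (-4*a_n + 2*b_n)*(5*a_n - b_n) = -20*a_n^2 + 14*a_n*b_n - 2*b_n^2   [not conserved]
(D) a_n - b_n  ->  (-4*a_n + 2*b_n) - (5*a_n - b_n) = -9*a_n + 3*b_n   [not conserved]

Only (B) a_n + b_n returns to itself after one step, so it is the conserved quantity.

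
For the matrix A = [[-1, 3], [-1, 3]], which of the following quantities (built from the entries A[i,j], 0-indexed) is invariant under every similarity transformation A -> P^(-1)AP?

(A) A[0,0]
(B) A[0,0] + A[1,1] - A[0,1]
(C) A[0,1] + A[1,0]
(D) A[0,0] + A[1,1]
D

A[0,0] + A[1,1] is the trace of A. By the cyclic property of the trace, tr(P^(-1)AP) = tr(APP^(-1)) = tr(A), so it is the same for every matrix similar to A.

The other combinations are not similarity invariants. For example, take P = [[1, 1], [0, 1]] (det P = 1), so P^(-1) = [[1, -1], [0, 1]] and
B = P^(-1)AP = [[0, 0], [-1, 2]].
Evaluating each option on A and on B:
(A) A[0,0]: -1 for A, 0 for B -> changes
(B) A[0,0] + A[1,1] - A[0,1]: -1 for A, 2 for B -> changes
(C) A[0,1] + A[1,0]: 2 for A, -1 for B -> changes
(D) A[0,0] + A[1,1]: 2 for A, 2 for B -> unchanged

Only (D) A[0,0] + A[1,1] = 2 survives (and it does so for every P, not just this one), so it is the invariant.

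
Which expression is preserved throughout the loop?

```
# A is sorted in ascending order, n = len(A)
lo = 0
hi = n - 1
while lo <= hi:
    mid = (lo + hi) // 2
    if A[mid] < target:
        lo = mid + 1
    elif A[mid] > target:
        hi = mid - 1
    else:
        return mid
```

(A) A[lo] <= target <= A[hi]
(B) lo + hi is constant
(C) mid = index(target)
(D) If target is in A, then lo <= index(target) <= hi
D

A loop invariant must hold before the first iteration and be re-established by every execution of the body.

(D) If target is in A, then lo <= index(target) <= hi: Before the loop [lo, hi] = [0, n-1] covers every index. When A[mid] < target, sortedness puts target strictly to the right of mid, so setting lo = mid + 1 keeps index(target) in [lo, hi]; symmetrically for hi = mid - 1. Hence 'if target is in A then lo <= index(target) <= hi' holds after every iteration, and when lo > hi it proves target is absent.

The other options fail:
(A) A[lo] <= target <= A[hi]: fails when target is not in A (e.g. target < A[0] already violates it before the loop), so it is not maintained in general.
(B) lo + hi is constant: each iteration moves exactly one of lo, hi, so lo + hi changes (e.g. 0 + (n-1) becomes (mid+1) + (n-1)).
(C) mid = index(target): mid is just the current probe; it equals index(target) only on the iteration that returns.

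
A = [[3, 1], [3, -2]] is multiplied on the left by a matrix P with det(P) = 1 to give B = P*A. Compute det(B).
-9

By the multiplicative property of determinants, det(B) = det(P*A) = det(P) * det(A) = det(A),
so the determinant is invariant under multiplication by any determinant-1 matrix; we just need det(A).

det(A) = (3)(-2) - (1)(3) = -6 - 3 = -9

Therefore det(B) = 1 * (-9) = -9.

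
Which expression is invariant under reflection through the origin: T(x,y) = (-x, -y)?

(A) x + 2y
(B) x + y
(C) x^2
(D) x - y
C

The map is reflection through the origin: T(x,y) = (-x, -y).
Substitute the transformed coordinates into each option and compare with the original:
(A) x + 2y  ->  (-x) + 2(-y) = -x - 2y   [differs from x + 2y: not invariant]
(B) x + y  ->  (-x) + (-y) = -x - y   [differs from x + y: not invariant]
(C) x^2  ->  (-x)^2 = x^2   [equals x^2: invariant]
(D) x - y  ->  (-x) - (-y) = -x + y   [differs from x - y: not invariant]

Only option (C), x^2, is unchanged by the transformation.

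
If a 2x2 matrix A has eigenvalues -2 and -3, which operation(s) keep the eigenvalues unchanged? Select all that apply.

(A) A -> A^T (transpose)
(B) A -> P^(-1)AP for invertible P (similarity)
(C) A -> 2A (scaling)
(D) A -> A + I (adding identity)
A and B

Eigenvalues are preserved by:
1. Similarity transformations: A -> P^(-1)AP (same characteristic polynomial)
2. Transpose: A^T has the same eigenvalues as A

Eigenvalues are NOT preserved by:
- Adding identity: eigenvalues become -2+1, -3+1
- Scaling: eigenvalues become -4, -6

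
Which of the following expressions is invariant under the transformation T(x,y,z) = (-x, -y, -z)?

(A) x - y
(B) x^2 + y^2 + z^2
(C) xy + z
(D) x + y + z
B

Apply T(x,y,z) = (-x, -y, -z) to each option, i.e. replace (x, y, z) by the transformed coordinates.
Substitute the transformed coordinates into each option and compare with the original:
(A) x - y  ->  (-x) - (-y) = -x + y   [differs from x - y: not invariant]
(B) x^2 + y^2 + z^2  ->  (-x)^2 + (-y)^2 + (-z)^2 = x^2 + y^2 + z^2   [equals x^2 + y^2 + z^2: invariant]
(C) xy + z  ->  (-x)(-y) + (-z) = xy - z   [differs from xy + z: not invariant]
(D) x + y + z  ->  (-x) + (-y) + (-z) = -x - y - z   [differs from x + y + z: not invariant]

Only option (B), x^2 + y^2 + z^2, is unchanged by the transformation.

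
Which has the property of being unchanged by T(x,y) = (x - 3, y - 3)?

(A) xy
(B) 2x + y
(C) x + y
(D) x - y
D

An expression E(x,y) is invariant under T if E(T(x,y)) = E(x,y). Here T(x,y) = (x - 3, y - 3).
Substitute the transformed coordinates into each option and compare with the original:
(A) xy  ->  (x - 3)(y - 3) = xy - 3x - 3y + 9   [differs from xy: not invariant]
(B) 2x + y  ->  2(x - 3) + (y - 3) = 2x + y - 9   [differs from 2x + y: not invariant]
(C) x + y  ->  (x - 3) + (y - 3) = x + y - 6   [differs from x + y: not invariant]
(D) x - y  ->  (x - 3) - (y - 3) = x - y   [equals x - y: invariant]

Only option (D), x - y, is unchanged by the transformation.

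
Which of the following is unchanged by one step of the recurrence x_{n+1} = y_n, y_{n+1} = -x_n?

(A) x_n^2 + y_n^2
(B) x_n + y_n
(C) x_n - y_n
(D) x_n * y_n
A

For the recurrence x_{n+1} = y_n, y_{n+1} = -x_n:

x_{n+1}^2 + y_{n+1}^2 = y_n^2 + (-x_n)^2 = x_n^2 + y_n^2
The sum of squares is conserved (like energy in a harmonic oscillator).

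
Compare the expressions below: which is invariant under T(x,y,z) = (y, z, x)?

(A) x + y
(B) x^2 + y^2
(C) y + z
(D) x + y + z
D

Apply T(x,y,z) = (y, z, x) to each option, i.e. replace (x, y, z) by the transformed coordinates.
Substitute the transformed coordinates into each option and compare with the original:
(A) x + y  ->  (y) + (z) = y + z   [differs from x + y: not invariant]
(B) x^2 + y^2  ->  (y)^2 + (z)^2 = y^2 + z^2   [differs from x^2 + y^2: not invariant]
(C) y + z  ->  (z) + (x) = x + z   [differs from y + z: not invariant]
(D) x + y + z  ->  (y) + (z) + (x) = x + y + z   [equals x + y + z: invariant]

Only option (D), x + y + z, is unchanged by the transformation.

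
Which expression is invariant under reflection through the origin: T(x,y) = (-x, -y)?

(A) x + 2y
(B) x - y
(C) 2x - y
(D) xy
D

The map is reflection through the origin: T(x,y) = (-x, -y).
Substitute the transformed coordinates into each option and compare with the original:
(A) x + 2y  ->  (-x) + 2(-y) = -x - 2y   [differs from x + 2y: not invariant]
(B) x - y  ->  (-x) - (-y) = -x + y   [differs from x - y: not invariant]
(C) 2x - y  ->  2(-x) - (-y) = -2x + y   [differs from 2x - y: not invariant]
(D) xy  ->  (-x)(-y) = xy   [equals xy: invariant]

Only option (D), xy, is unchanged by the transformation.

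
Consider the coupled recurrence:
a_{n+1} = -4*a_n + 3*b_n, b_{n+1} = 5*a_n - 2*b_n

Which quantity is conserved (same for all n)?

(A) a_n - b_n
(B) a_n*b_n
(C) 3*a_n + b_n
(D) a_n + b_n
D

Replace a_n by a_{n+1} = -4*a_n + 3*b_n and b_n by b_{n+1} = 5*a_n - 2*b_n in each option and simplify:
(A) a_n - b_n  ->  (-4*a_n + 3*b_n) - (5*a_n - 2*b_n) = -9*a_n + 5*b_n   [not conserved]
(B) a_n*b_n  ->  (-4*a_n + 3*b_n)*(5*a_n - 2*b_n) = -20*a_n^2 + 23*a_n*b_n - 6*b_n^2   [not conserved]
(C) 3*a_n + b_n  ->  3*(-4*a_n + 3*b_n) + (5*a_n - 2*b_n) = -7*a_n + 7*b_n   [not conserved]
(D) a_n + b_n  ->  (-4*a_n + 3*b_n) + (5*a_n - 2*b_n) = a_n + b_n   [conserved]

Only (D) a_n + b_n returns to itself after one step, so it is the conserved quantity.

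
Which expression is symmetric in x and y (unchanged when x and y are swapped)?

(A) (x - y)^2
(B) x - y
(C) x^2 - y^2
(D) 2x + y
A

A symmetric expression is unchanged when the variables are permuted; here the transformation to test is the swap (x, y) -> (y, x).
Substitute the transformed coordinates into each option and compare with the original:
(A) (x - y)^2  ->  ((y) - (x))^2 = x^2 - 2xy + y^2   [equals (x - y)^2: invariant]
(B) x - y  ->  (y) - (x) = -x + y   [differs from x - y: not invariant]
(C) x^2 - y^2  ->  (y)^2 - (x)^2 = -x^2 + y^2   [differs from x^2 - y^2: not invariant]
(D) 2x + y  ->  2(y) + (x) = x + 2y   [differs from 2x + y: not invariant]

Only option (A), (x - y)^2, is unchanged by the transformation.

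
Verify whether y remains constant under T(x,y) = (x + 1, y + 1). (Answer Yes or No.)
No

Substitute T(x,y) = (x + 1, y + 1) into the expression and compare with the original.

Original: y
After applying T: (y + 1) = y + 1

This differs from the original y (difference: 1), so the expression is NOT invariant.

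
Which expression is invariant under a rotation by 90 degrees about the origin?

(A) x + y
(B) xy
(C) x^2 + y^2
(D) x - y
C

A rotation by 90 degrees sends (x, y) to (-y, x).
Substitute the transformed coordinates into each option and compare with the original:
(A) x + y  ->  (-y) + (x) = x - y   [differs from x + y: not invariant]
(B) xy  ->  (-y)(x) = -xy   [differs from xy: not invariant]
(C) x^2 + y^2  ->  (-y)^2 + (x)^2 = x^2 + y^2   [equals x^2 + y^2: invariant]
(D) x - y  ->  (-y) - (x) = -x - y   [differs from x - y: not invariant]

Only option (C), x^2 + y^2, is unchanged by the transformation.
Geometrically, x^2 + y^2 is the squared distance from the origin, which every rotation about the origin preserves.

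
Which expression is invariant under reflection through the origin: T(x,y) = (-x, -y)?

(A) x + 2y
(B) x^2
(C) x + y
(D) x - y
B

The map is reflection through the origin: T(x,y) = (-x, -y).
Substitute the transformed coordinates into each option and compare with the original:
(A) x + 2y  ->  (-x) + 2(-y) = -x - 2y   [differs from x + 2y: not invariant]
(B) x^2  ->  (-x)^2 = x^2   [equals x^2: invariant]
(C) x + y  ->  (-x) + (-y) = -x - y   [differs from x + y: not invariant]
(D) x - y  ->  (-x) - (-y) = -x + y   [differs from x - y: not invariant]

Only option (B), x^2, is unchanged by the transformation.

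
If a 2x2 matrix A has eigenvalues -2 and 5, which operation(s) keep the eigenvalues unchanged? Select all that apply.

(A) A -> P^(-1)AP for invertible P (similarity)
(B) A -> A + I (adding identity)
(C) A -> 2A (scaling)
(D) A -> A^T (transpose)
A and D

Eigenvalues are preserved by:
1. Similarity transformations: A -> P^(-1)AP (same characteristic polynomial)
2. Transpose: A^T has the same eigenvalues as A

Eigenvalues are NOT preserved by:
- Adding identity: eigenvalues become -2+1, 5+1
- Scaling: eigenvalues become -4, 10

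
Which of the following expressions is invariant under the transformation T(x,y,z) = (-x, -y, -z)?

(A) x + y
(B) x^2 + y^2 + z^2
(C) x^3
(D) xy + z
B

Apply T(x,y,z) = (-x, -y, -z) to each option, i.e. replace (x, y, z) by the transformed coordinates.
Substitute the transformed coordinates into each option and compare with the original:
(A) x + y  ->  (-x) + (-y) = -x - y   [differs from x + y: not invariant]
(B) x^2 + y^2 + z^2  ->  (-x)^2 + (-y)^2 + (-z)^2 = x^2 + y^2 + z^2   [equals x^2 + y^2 + z^2: invariant]
(C) x^3  ->  (-x)^3 = -x^3   [differs from x^3: not invariant]
(D) xy + z  ->  (-x)(-y) + (-z) = xy - z   [differs from xy + z: not invariant]

Only option (B), x^2 + y^2 + z^2, is unchanged by the transformation.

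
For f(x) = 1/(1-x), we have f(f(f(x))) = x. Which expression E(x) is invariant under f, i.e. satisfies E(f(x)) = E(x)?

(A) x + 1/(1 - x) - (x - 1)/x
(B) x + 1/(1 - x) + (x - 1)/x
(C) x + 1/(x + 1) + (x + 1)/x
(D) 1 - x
B

Replace x by f(x) = 1/(1 - x) in each option and simplify. As a quick numerical cross-check, also compare E(5) with E(f(5)) = E(-1/4).

(A) x + 1/(1 - x) - (x - 1)/x  ->  (1/(1 - x)) + 1/(1 - (1/(1 - x))) - ((1/(1 - x)) - 1)/(1/(1 - x)) = (x^2(1 - x) - x + (x - 1)^2)/(x(x - 1)); check: E(5) = 79/20 but E(-1/4) = -89/20.   [not invariant]
(B) x + 1/(1 - x) + (x - 1)/x  ->  (1/(1 - x)) + 1/(1 - (1/(1 - x))) + ((1/(1 - x)) - 1)/(1/(1 - x)), which simplifies back to x + 1/(1 - x) + (x - 1)/x; check: E(5) = 111/20, E(-1/4) = 111/20.   [invariant]
(C) x + 1/(x + 1) + (x + 1)/x  ->  (1/(1 - x)) + 1/((1/(1 - x)) + 1) + ((1/(1 - x)) + 1)/(1/(1 - x)) = (-x^3 + 6x^2 - 11x + 7)/(x^2 - 3x + 2); check: E(5) = 191/30 but E(-1/4) = -23/12.   [not invariant]
(D) 1 - x  ->  1 - (1/(1 - x)) = x/(x - 1); check: E(5) = -4 but E(-1/4) = 5/4.   [not invariant]

Only (B) is unchanged. Indeed f(f(x)) = 1/(1 - 1/(1-x)) = (1-x)/(-x) = (x-1)/x, so E(x) = x + f(x) + f(f(x)) is the sum over the whole 3-cycle; applying f just permutes the three terms cyclically (x -> f(x) -> f(f(x)) -> x), leaving the sum unchanged.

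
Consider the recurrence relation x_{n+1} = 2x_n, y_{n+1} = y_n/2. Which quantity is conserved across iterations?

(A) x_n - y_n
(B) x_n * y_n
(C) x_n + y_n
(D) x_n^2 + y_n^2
B

For the recurrence x_{n+1} = 2x_n, y_{n+1} = y_n/2:

x_{n+1} * y_{n+1} = (2x_n) * (y_n/2) = x_n * y_n
The product is conserved.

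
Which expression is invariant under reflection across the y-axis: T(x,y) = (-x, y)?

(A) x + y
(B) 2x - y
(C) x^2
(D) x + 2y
C

The map is reflection across the y-axis: T(x,y) = (-x, y).
Substitute the transformed coordinates into each option and compare with the original:
(A) x + y  ->  (-x) + (y) = -x + y   [differs from x + y: not invariant]
(B) 2x - y  ->  2(-x) - (y) = -2x - y   [differs from 2x - y: not invariant]
(C) x^2  ->  (-x)^2 = x^2   [equals x^2: invariant]
(D) x + 2y  ->  (-x) + 2(y) = -x + 2y   [differs from x + 2y: not invariant]

Only option (C), x^2, is unchanged by the transformation.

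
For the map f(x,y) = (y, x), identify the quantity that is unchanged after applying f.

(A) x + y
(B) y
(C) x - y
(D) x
A

For f(x,y) = (y, x):
After applying f: x' = y, y' = x. So x' + y' = y + x = x + y.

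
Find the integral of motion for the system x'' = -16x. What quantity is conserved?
E = (x')^2 + 16x^2

Multiply the equation by x':
x' * x'' = -16x * x'
The left side is d/dt[(x')^2/2] and the right side is d/dt[-16x^2/2], so
d/dt[(x')^2/2 + 16x^2/2] = 0, i.e. (x')^2/2 + 16x^2/2 = constant.
Multiplying by 2, the integral of motion is E = (x')^2 + 16x^2.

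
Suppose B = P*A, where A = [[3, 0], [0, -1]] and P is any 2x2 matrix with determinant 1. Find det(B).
-3

By the multiplicative property of determinants, det(B) = det(P*A) = det(P) * det(A) = det(A),
so the determinant is invariant under multiplication by any determinant-1 matrix; we just need det(A).

det(A) = (3)(-1) - (0)(0) = -3 - 0 = -3

Therefore det(B) = 1 * (-3) = -3.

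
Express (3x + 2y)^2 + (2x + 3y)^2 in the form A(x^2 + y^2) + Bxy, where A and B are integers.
13(x^2 + y^2) + 24xy

Expanding: (3x + 2y)^2 = 9x^2 + 12xy + 4y^2
(2x + 3y)^2 = 4x^2 + 12xy + 9y^2
Sum = (9+4)(x^2+y^2) + 24xy = 13(x^2 + y^2) + 24xy
This is symmetric in x and y.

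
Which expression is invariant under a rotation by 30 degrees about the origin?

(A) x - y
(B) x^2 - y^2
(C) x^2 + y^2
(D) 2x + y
C

A rotation by 30 degrees sends (x, y) to (sqrt(3)x/2 - y/2, x/2 + sqrt(3)y/2).
Substitute the transformed coordinates into each option and compare with the original:
(A) x - y  ->  (sqrt(3)x/2 - y/2) - (x/2 + sqrt(3)y/2) = -x/2 + sqrt(3)x/2 - sqrt(3)y/2 - y/2   [differs from x - y: not invariant]
(B) x^2 - y^2  ->  (sqrt(3)x/2 - y/2)^2 - (x/2 + sqrt(3)y/2)^2 = x^2/2 - sqrt(3)xy - y^2/2   [differs from x^2 - y^2: not invariant]
(C) x^2 + y^2  ->  (sqrt(3)x/2 - y/2)^2 + (x/2 + sqrt(3)y/2)^2 = x^2 + y^2   [equals x^2 + y^2: invariant]
(D) 2x + y  ->  2(sqrt(3)x/2 - y/2) + (x/2 + sqrt(3)y/2) = x/2 + sqrt(3)x - y + sqrt(3)y/2   [differs from 2x + y: not invariant]

Only option (C), x^2 + y^2, is unchanged by the transformation.
Geometrically, x^2 + y^2 is the squared distance from the origin, which every rotation about the origin preserves.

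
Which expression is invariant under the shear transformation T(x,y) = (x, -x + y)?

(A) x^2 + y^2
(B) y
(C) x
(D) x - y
C

Under the shear T(x,y) = (x, -x + y):
Substitute the transformed coordinates into each option and compare with the original:
(A) x^2 + y^2  ->  (x)^2 + (-x + y)^2 = 2x^2 - 2xy + y^2   [differs from x^2 + y^2: not invariant]
(B) y  ->  (-x + y) = -x + y   [differs from y: not invariant]
(C) x  ->  (x) = x   [equals x: invariant]
(D) x - y  ->  (x) - (-x + y) = 2x - y   [differs from x - y: not invariant]

Only option (C), x, is unchanged by the transformation.
A vertical shear moves points parallel to the y-axis, so the x-coordinate (and any function of x alone) is unchanged.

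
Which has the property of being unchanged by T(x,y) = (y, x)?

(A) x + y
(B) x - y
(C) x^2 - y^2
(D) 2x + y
A

An expression E(x,y) is invariant under T if E(T(x,y)) = E(x,y). Here T(x,y) = (y, x).
Substitute the transformed coordinates into each option and compare with the original:
(A) x + y  ->  (y) + (x) = x + y   [equals x + y: invariant]
(B) x - y  ->  (y) - (x) = -x + y   [differs from x - y: not invariant]
(C) x^2 - y^2  ->  (y)^2 - (x)^2 = -x^2 + y^2   [differs from x^2 - y^2: not invariant]
(D) 2x + y  ->  2(y) + (x) = x + 2y   [differs from 2x + y: not invariant]

Only option (A), x + y, is unchanged by the transformation.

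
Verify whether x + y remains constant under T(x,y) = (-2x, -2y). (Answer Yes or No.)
No

Substitute T(x,y) = (-2x, -2y) into the expression and compare with the original.

Original: x + y
After applying T: (-2x) + (-2y) = -2x - 2y

This differs from the original x + y (difference: -3x - 3y), so the expression is NOT invariant.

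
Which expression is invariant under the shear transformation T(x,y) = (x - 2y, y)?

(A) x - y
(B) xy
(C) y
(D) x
C

Under the shear T(x,y) = (x - 2y, y):
Substitute the transformed coordinates into each option and compare with the original:
(A) x - y  ->  (x - 2y) - (y) = x - 3y   [differs from x - y: not invariant]
(B) xy  ->  (x - 2y)(y) = xy - 2y^2   [differs from xy: not invariant]
(C) y  ->  (y) = y   [equals y: invariant]
(D) x  ->  (x - 2y) = x - 2y   [differs from x: not invariant]

Only option (C), y, is unchanged by the transformation.
A horizontal shear moves points parallel to the x-axis, so the y-coordinate (and any function of y alone) is unchanged.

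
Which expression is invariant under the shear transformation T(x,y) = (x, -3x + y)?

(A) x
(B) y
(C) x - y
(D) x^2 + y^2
A

Under the shear T(x,y) = (x, -3x + y):
Substitute the transformed coordinates into each option and compare with the original:
(A) x  ->  (x) = x   [equals x: invariant]
(B) y  ->  (-3x + y) = -3x + y   [differs from y: not invariant]
(C) x - y  ->  (x) - (-3x + y) = 4x - y   [differs from x - y: not invariant]
(D) x^2 + y^2  ->  (x)^2 + (-3x + y)^2 = 10x^2 - 6xy + y^2   [differs from x^2 + y^2: not invariant]

Only option (A), x, is unchanged by the transformation.
A vertical shear moves points parallel to the y-axis, so the x-coordinate (and any function of x alone) is unchanged.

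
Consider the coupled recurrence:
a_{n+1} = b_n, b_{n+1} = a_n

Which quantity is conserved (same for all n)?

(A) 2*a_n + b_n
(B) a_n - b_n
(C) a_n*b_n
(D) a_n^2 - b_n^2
C

Replace a_n by a_{n+1} = b_n and b_n by b_{n+1} = a_n in each option and simplify:
(A) 2*a_n + b_n  ->  2*(b_n) + (a_n) = a_n + 2*b_n   [not conserved]
(B) a_n - b_n  ->  (b_n) - (a_n) = -a_n + b_n   [not conserved]
(C) a_n*b_n  ->  (b_n)*(a_n) = a_n*b_n   [conserved]
(D) a_n^2 - b_n^2  ->  (b_n)^2 - (a_n)^2 = -a_n^2 + b_n^2   [not conserved]

Only (C) a_n*b_n returns to itself after one step, so it is the conserved quantity.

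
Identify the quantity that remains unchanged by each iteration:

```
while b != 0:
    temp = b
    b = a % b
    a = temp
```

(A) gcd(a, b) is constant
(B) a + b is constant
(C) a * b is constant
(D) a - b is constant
A

A loop invariant must hold before the first iteration and be re-established by every execution of the body.

(A) gcd(a, b) is constant: One iteration replaces (a, b) by (b, a mod b). Since a mod b = a - q*b for an integer q, any common divisor of a and b divides b and a mod b, and conversely; hence gcd(b, a mod b) = gcd(a, b). For instance (26, 11) -> (11, 4) keeps gcd = 1. At exit b = 0 and a = gcd of the original inputs.

The other options fail:
(B) a + b is constant: e.g. (a, b) = (26, 11) -> (11, 4): the sum goes from 37 to 15.
(C) a * b is constant: e.g. (a, b) = (26, 11) -> (11, 4): the product goes from 286 to 44.
(D) a - b is constant: e.g. (a, b) = (26, 11) -> (11, 4): the difference goes from 15 to 7.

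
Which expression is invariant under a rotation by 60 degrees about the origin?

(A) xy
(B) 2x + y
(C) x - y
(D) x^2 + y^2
D

A rotation by 60 degrees sends (x, y) to (x/2 - sqrt(3)y/2, sqrt(3)x/2 + y/2).
Substitute the transformed coordinates into each option and compare with the original:
(A) xy  ->  (x/2 - sqrt(3)y/2)(sqrt(3)x/2 + y/2) = sqrt(3)x^2/4 - xy/2 - sqrt(3)y^2/4   [differs from xy: not invariant]
(B) 2x + y  ->  2(x/2 - sqrt(3)y/2) + (sqrt(3)x/2 + y/2) = sqrt(3)x/2 + x - sqrt(3)y + y/2   [differs from 2x + y: not invariant]
(C) x - y  ->  (x/2 - sqrt(3)y/2) - (sqrt(3)x/2 + y/2) = -sqrt(3)x/2 + x/2 - sqrt(3)y/2 - y/2   [differs from x - y: not invariant]
(D) x^2 + y^2  ->  (x/2 - sqrt(3)y/2)^2 + (sqrt(3)x/2 + y/2)^2 = x^2 + y^2   [equals x^2 + y^2: invariant]

Only option (D), x^2 + y^2, is unchanged by the transformation.
Geometrically, x^2 + y^2 is the squared distance from the origin, which every rotation about the origin preserves.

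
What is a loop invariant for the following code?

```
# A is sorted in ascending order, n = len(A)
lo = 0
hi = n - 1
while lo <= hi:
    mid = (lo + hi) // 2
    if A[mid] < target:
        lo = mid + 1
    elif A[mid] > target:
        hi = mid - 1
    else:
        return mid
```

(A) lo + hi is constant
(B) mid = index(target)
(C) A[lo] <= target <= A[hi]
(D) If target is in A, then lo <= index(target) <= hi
D

A loop invariant must hold before the first iteration and be re-established by every execution of the body.

(D) If target is in A, then lo <= index(target) <= hi: Before the loop [lo, hi] = [0, n-1] covers every index. When A[mid] < target, sortedness puts target strictly to the right of mid, so setting lo = mid + 1 keeps index(target) in [lo, hi]; symmetrically for hi = mid - 1. Hence 'if target is in A then lo <= index(target) <= hi' holds after every iteration, and when lo > hi it proves target is absent.

The other options fail:
(A) lo + hi is constant: each iteration moves exactly one of lo, hi, so lo + hi changes (e.g. 0 + (n-1) becomes (mid+1) + (n-1)).
(B) mid = index(target): mid is just the current probe; it equals index(target) only on the iteration that returns.
(C) A[lo] <= target <= A[hi]: fails when target is not in A (e.g. target < A[0] already violates it before the loop), so it is not maintained in general.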